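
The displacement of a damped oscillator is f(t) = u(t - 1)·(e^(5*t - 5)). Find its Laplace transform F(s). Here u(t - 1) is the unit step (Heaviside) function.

By the second shifting theorem, L{u(t - c)·g(t - c)} = e^(-cs)·G(s) with c = 1 and G(s) = L{g(t)}.
L{e^(5t)} = 1/(s - 5).

F(s) = exp(-s)/(s - 5)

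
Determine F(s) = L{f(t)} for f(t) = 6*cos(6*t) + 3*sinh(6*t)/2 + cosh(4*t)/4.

F(s) = 6*s/(s^2 + 36) + s/(4*(s^2 - 16)) + 9/(s^2 - 36)

Apply the Laplace transform termwise.
(6)·[L{cos(6t)} = s/(s^2 + 36)]; (3/2)·[L{sinh(6t)} = 6/(s^2 - 36)]; (1/4)·[L{cosh(4t)} = s/(s^2 - 16)].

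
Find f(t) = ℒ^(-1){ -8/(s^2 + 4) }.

Since L{sin(2t)} = 2/(s^2 + 4), the inverse is sin(2*t), scaled by -4.

f(t) = -4*sin(2*t)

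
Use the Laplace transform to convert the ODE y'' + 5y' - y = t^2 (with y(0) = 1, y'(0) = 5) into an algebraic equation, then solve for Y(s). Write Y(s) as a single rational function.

Laplace-transform each side.
The derivative rules (L{y''} = s^2 Y - s·y(0) - y'(0) and L{y'} = sY - y(0), with y(0) = 1, y'(0) = 5) turn the left side into (s^2 + 5*s - 1)Y - (s + 10).
The right side is L{t^2} = 2/s^3.
So (s^2 + 5*s - 1)Y = 2/s^3 + (s + 10).
Isolate Y and clear denominators.

Y(s) = (s^4 + 10*s^3 + 2)/(s^5 + 5*s^4 - s^3)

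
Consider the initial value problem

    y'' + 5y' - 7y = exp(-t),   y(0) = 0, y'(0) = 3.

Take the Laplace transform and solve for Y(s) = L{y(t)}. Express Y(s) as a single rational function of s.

Y(s) = (3*s + 4)/(s^3 + 6*s^2 - 2*s - 7)

Take the Laplace transform of both sides.
Using L{y''} = s^2 Y - s·y(0) - y'(0) and L{y'} = sY - y(0), with y(0) = 0, y'(0) = 3, the left side becomes (s^2 + 5*s - 7)Y - (3).
The right side is L{exp(-t)} = 1/(s + 1).
So (s^2 + 5*s - 7)Y = 1/(s + 1) + (3).
Isolate Y and clear denominators.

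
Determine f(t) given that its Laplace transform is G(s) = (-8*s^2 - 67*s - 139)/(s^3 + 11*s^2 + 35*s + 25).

f(t) = t*exp(-5*t) - 5*exp(-t) - 3*exp(-5*t)

Factor the denominator: s^3 + 11*s^2 + 35*s + 25 = (s + 1)*(s + 5)^2.
Partial fraction decomposition gives [-3/(s + 5)] + [(s + 5)^(-2)] + [-5/(s + 1)].
Invert each term: -3/(s + 5) ↔ -3e^(-5t); 1/(s + 5)^2 ↔ t·e^(-5t); -5/(s + 1) ↔ -5e^(-t).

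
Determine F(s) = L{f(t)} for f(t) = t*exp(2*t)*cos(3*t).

L{cos(3t)} = s/(s^2 + 9).
Multiplying by e^(2t) shifts s → s - 2, so L{exp(2*t)*cos(3*t)} = (s - 2)/((s - 2)^2 + 9).
Then apply L{t·g(t)} = -d/ds[G(s)] with G(s) = (s - 2)/((s - 2)^2 + 9):
differentiating 1 time and applying the sign gives (s - 5)*(s + 1)/(s^2 - 4*s + 13)^2.

F(s) = (s - 5)*(s + 1)/(s^2 - 4*s + 13)^2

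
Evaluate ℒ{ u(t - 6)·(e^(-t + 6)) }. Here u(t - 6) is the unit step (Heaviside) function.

By the second shifting theorem, L{u(t - c)·g(t - c)} = e^(-cs)·H(s) with c = 6 and H(s) = L{g(t)}.
L{e^(-t)} = 1/(s + 1).

exp(-6*s)/(s + 1)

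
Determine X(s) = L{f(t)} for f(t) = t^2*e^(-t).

L{e^(-t)} = 1/(s + 1).
Then apply L{t^2·g(t)} = (-1)^2 d^2/ds^2[G(s)] with G(s) = 1/(s + 1):
differentiating 2 times and applying the sign gives 2/(s + 1)^3.

X(s) = 2/(s + 1)^3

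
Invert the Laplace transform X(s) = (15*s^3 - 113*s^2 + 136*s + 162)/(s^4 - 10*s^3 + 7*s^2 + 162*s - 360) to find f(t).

f(t) = 5*exp(6*t) + 6*exp(5*t) - exp(3*t) + 5*exp(-4*t)

Factor the denominator: s^4 - 10*s^3 + 7*s^2 + 162*s - 360 = (s - 6)*(s - 5)*(s - 3)*(s + 4).
Partial fraction decomposition gives [6/(s - 5)] + [-1/(s - 3)] + [5/(s + 4)] + [5/(s - 6)].
Invert each term: 6/(s - 5) ↔ 6e^(5t); -1/(s - 3) ↔ -e^(3t); 5/(s + 4) ↔ 5e^(-4t); 5/(s - 6) ↔ 5e^(6t).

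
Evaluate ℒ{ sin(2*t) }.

2/(s^2 + 4)

L{sin(2t)} = 2/(s^2 + 4).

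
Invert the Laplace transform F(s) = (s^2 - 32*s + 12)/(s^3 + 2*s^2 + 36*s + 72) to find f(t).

f(t) = -5*sin(6*t) - cos(6*t) + 2*exp(-2*t)

Factor the denominator: s^3 + 2*s^2 + 36*s + 72 = (s + 2)*(s^2 + 36).
Partial fraction decomposition gives [2/(s + 2)] + [-s/(s^2 + 36)] + [-30/(s^2 + 36)].
Invert each term: 2/(s + 2) ↔ 2e^(-2t); -1·s/(s^2 + 36) ↔ -cos(6t); -5·6/(s^2 + 36) ↔ -5sin(6t).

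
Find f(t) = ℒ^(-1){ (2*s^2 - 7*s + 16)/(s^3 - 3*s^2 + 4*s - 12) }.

Factor the denominator: s^3 - 3*s^2 + 4*s - 12 = (s - 3)*(s^2 + 4).
Partial fraction decomposition gives [1/(s - 3)] + [s/(s^2 + 4)] + [-4/(s^2 + 4)].
Invert each term: 1/(s - 3) ↔ e^(3t); 1·s/(s^2 + 4) ↔ cos(2t); -2·2/(s^2 + 4) ↔ -2sin(2t).

f(t) = exp(3*t) - 2*sin(2*t) + cos(2*t)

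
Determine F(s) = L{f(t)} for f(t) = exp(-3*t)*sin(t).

L{sin(t)} = 1/(s^2 + 1).
By the first shifting theorem, multiplying by e^(-3t) replaces s with s + 3.

F(s) = 1/((s + 3)^2 + 1)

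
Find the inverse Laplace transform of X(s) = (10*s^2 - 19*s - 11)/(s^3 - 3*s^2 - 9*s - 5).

-3*t*exp(-t) + 4*exp(5*t) + 6*exp(-t)

Factor the denominator: s^3 - 3*s^2 - 9*s - 5 = (s - 5)*(s + 1)^2.
Partial fraction decomposition gives [6/(s + 1)] + [-3/(s + 1)^2] + [4/(s - 5)].
Invert each term: 6/(s + 1) ↔ 6e^(-t); -3/(s + 1)^2 ↔ -3t·e^(-t); 4/(s - 5) ↔ 4e^(5t).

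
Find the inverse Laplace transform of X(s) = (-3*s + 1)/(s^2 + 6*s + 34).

Complete the square in the denominator: s^2 + 6*s + 34 = (s + 3)^2 + 5^2.
Split the numerator to match: -3*s + 1 = -3·(s + 3) + 2·5.
Invert each term: -3·(s + 3)/((s + 3)^2 + 25) ↔ -3e^(-3t)cos(5t); 2·5/((s + 3)^2 + 25) ↔ 2e^(-3t)sin(5t).

2*exp(-3*t)*sin(5*t) - 3*exp(-3*t)*cos(5*t)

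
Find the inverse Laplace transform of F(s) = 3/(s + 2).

Since L{e^(-2t)} = 1/(s + 2), the inverse is exp(-2*t), scaled by 3.

3*exp(-2*t)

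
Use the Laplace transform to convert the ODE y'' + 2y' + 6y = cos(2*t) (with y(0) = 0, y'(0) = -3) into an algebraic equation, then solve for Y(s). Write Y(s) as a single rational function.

Y(s) = (-3*s^2 + s - 12)/(s^4 + 2*s^3 + 10*s^2 + 8*s + 24)

Take the Laplace transform of both sides.
Using L{y''} = s^2 Y - s·y(0) - y'(0) and L{y'} = sY - y(0), with y(0) = 0, y'(0) = -3, the left side becomes (s^2 + 2*s + 6)Y - (-3).
The right side is L{cos(2*t)} = s/(s^2 + 4).
So (s^2 + 2*s + 6)Y = s/(s^2 + 4) + (-3).
Solve for Y(s) and write it as one ratio of polynomials.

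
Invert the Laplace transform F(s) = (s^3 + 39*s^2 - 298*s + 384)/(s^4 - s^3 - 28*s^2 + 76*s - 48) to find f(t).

f(t) = -2*exp(4*t) + 3*exp(2*t) + 6*exp(t) - 6*exp(-6*t)

Factor the denominator: s^4 - s^3 - 28*s^2 + 76*s - 48 = (s - 4)*(s - 2)*(s - 1)*(s + 6).
Partial fraction decomposition gives [-6/(s + 6)] + [-2/(s - 4)] + [3/(s - 2)] + [6/(s - 1)].
Invert each term: -6/(s + 6) ↔ -6e^(-6t); -2/(s - 4) ↔ -2e^(4t); 3/(s - 2) ↔ 3e^(2t); 6/(s - 1) ↔ 6e^(t).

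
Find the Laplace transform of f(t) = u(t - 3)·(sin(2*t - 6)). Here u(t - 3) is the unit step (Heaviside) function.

2*exp(-3*s)/(s^2 + 4)

By the second shifting theorem, L{u(t - c)·g(t - c)} = e^(-cs)·G(s) with c = 3 and G(s) = L{g(t)}.
L{sin(2t)} = 2/(s^2 + 4).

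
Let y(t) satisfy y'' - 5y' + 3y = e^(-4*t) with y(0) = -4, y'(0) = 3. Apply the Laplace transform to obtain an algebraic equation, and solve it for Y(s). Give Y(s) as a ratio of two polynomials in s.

Y(s) = (-4*s^2 + 7*s + 93)/(s^3 - s^2 - 17*s + 12)

Laplace-transform each side.
The derivative rules (L{y''} = s^2 Y - s·y(0) - y'(0) and L{y'} = sY - y(0), with y(0) = -4, y'(0) = 3) turn the left side into (s^2 - 5*s + 3)Y - (-4*s + 23).
The right side is L{e^(-4*t)} = 1/(s + 4).
So (s^2 - 5*s + 3)Y = 1/(s + 4) + (-4*s + 23).
Isolate Y and clear denominators.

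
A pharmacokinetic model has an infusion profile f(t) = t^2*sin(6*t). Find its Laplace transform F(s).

F(s) = 36*(s^2 - 12)/(s^2 + 36)^3

L{sin(6t)} = 6/(s^2 + 36).
Then apply L{t^2·g(t)} = (-1)^2 d^2/ds^2[G(s)] with G(s) = 6/(s^2 + 36):
differentiating 2 times and applying the sign gives 36*(s^2 - 12)/(s^2 + 36)^3.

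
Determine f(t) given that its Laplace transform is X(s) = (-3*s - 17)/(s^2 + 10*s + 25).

Factor the denominator: s^2 + 10*s + 25 = (s + 5)^2.
Partial fraction decomposition gives [-3/(s + 5)] + [-2/(s + 5)^2].
Invert each term: -3/(s + 5) ↔ -3e^(-5t); -2/(s + 5)^2 ↔ -2t·e^(-5t).

f(t) = -2*t*exp(-5*t) - 3*exp(-5*t)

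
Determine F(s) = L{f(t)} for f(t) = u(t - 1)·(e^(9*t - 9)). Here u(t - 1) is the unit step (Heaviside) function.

By the second shifting theorem, L{u(t - c)·g(t - c)} = e^(-cs)·G(s) with c = 1 and G(s) = L{g(t)}.
L{e^(9t)} = 1/(s - 9).

F(s) = exp(-s)/(s - 9)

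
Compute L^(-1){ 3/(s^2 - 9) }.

sinh(3*t)

Since L{sinh(3t)} = 3/(s^2 - 9), the inverse is sinh(3*t).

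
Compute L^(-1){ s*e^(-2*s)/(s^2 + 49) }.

Heaviside(t - 2)*(cos(7*t - 14))

The factor e^(-2s) signals a time shift by c = 2 (second shifting theorem).
L{cos(7t)} = s/(s^2 + 49), so L^-1{s/(s^2 + 49)} = cos(7*t).
Hence the inverse is u(t - 2) times that function evaluated at t - 2.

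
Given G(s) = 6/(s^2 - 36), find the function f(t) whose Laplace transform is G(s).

f(t) = sinh(6*t)

Since L{sinh(6t)} = 6/(s^2 - 36), the inverse is sinh(6*t).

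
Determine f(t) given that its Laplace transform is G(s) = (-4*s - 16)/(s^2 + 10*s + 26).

Complete the square in the denominator: s^2 + 10*s + 26 = (s + 5)^2 + 1^2.
Split the numerator to match: -4*s - 16 = -4·(s + 5) + 4·1.
Invert each term: -4·(s + 5)/((s + 5)^2 + 1) ↔ -4e^(-5t)cos(t); 4·1/((s + 5)^2 + 1) ↔ 4e^(-5t)sin(t).

f(t) = 4*exp(-5*t)*sin(t) - 4*exp(-5*t)*cos(t)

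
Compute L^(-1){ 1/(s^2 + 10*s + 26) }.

Rewrite the denominator: s^2 + 10*s + 26 = (s + 5)^2 + 1.
The form in (s + 5) signals a first-shifting-theorem factor e^(-5t).
Since L{sin(t)} = 1/(s^2 + 1), the inverse is e^(-5*t)*sin(t).

exp(-5*t)*sin(t)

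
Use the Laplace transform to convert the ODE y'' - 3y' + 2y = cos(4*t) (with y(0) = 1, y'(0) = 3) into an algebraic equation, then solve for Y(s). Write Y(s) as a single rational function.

Y(s) = (s^3 + 17*s)/(s^4 - 3*s^3 + 18*s^2 - 48*s + 32)

Take the Laplace transform of both sides.
Using L{y''} = s^2 Y - s·y(0) - y'(0) and L{y'} = sY - y(0), with y(0) = 1, y'(0) = 3, the left side becomes (s^2 - 3*s + 2)Y - (s).
The right side is L{cos(4*t)} = s/(s^2 + 16).
So (s^2 - 3*s + 2)Y = s/(s^2 + 16) + (s).
Divide through and combine into a single rational function.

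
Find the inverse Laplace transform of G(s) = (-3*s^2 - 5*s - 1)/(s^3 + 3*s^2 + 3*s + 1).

Factor the denominator: s^3 + 3*s^2 + 3*s + 1 = (s + 1)^3.
Partial fraction decomposition gives [-3/(s + 1)] + [(s + 1)^(-2)] + [(s + 1)^(-3)].
Invert each term: -3/(s + 1) ↔ -3e^(-t); 1/(s + 1)^2 ↔ t·e^(-t); 1/(s + 1)^3 ↔ (1/2)t^2·e^(-t).

t^2*exp(-t)/2 + t*exp(-t) - 3*exp(-t)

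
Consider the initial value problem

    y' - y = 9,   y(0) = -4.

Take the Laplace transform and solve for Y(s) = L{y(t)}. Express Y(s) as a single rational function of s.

Laplace-transform each side.
With L{y'} = sY - y(0) = sY - (-4): the LHS transforms to (s - 1)Y - (-4).
The right side is L{9} = 9/s.
So (s - 1)Y = 9/s + (-4).
Isolate Y and clear denominators.

Y(s) = (-4*s + 9)/(s^2 - s)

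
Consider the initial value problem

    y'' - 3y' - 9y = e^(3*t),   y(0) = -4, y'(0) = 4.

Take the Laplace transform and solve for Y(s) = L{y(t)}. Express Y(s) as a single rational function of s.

Y(s) = (-4*s^2 + 28*s - 47)/(s^3 - 6*s^2 + 27)

Laplace-transform each side.
Using L{y''} = s^2 Y - s·y(0) - y'(0) and L{y'} = sY - y(0), with y(0) = -4, y'(0) = 4, the left side becomes (s^2 - 3*s - 9)Y - (-4*s + 16).
The right side is L{e^(3*t)} = 1/(s - 3).
So (s^2 - 3*s - 9)Y = 1/(s - 3) + (-4*s + 16).
Divide through and combine into a single rational function.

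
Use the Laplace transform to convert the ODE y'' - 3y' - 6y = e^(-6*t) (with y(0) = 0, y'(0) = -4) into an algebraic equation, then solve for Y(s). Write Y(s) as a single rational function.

Laplace-transform each side.
The derivative rules (L{y''} = s^2 Y - s·y(0) - y'(0) and L{y'} = sY - y(0), with y(0) = 0, y'(0) = -4) turn the left side into (s^2 - 3*s - 6)Y - (-4).
The right side is L{e^(-6*t)} = 1/(s + 6).
So (s^2 - 3*s - 6)Y = 1/(s + 6) + (-4).
Isolate Y and clear denominators.

Y(s) = (-4*s - 23)/(s^3 + 3*s^2 - 24*s - 36)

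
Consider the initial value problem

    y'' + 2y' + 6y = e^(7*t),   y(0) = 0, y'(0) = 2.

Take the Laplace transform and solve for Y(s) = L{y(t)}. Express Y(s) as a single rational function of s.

Y(s) = (2*s - 13)/(s^3 - 5*s^2 - 8*s - 42)

Transform both sides with L{·}.
The derivative rules (L{y''} = s^2 Y - s·y(0) - y'(0) and L{y'} = sY - y(0), with y(0) = 0, y'(0) = 2) turn the left side into (s^2 + 2*s + 6)Y - (2).
The right side is L{e^(7*t)} = 1/(s - 7).
So (s^2 + 2*s + 6)Y = 1/(s - 7) + (2).
Solve for Y(s) and write it as one ratio of polynomials.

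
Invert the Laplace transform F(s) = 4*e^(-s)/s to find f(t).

The factor e^(-s) signals a time shift by c = 1 (second shifting theorem).
L{4} = 4/s, so L^-1{4/s} = 4.
Hence the inverse is u(t - 1) times that function evaluated at t - 1.

f(t) = Heaviside(t - 1)*(4)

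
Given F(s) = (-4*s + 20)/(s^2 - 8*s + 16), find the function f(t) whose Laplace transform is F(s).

Factor the denominator: s^2 - 8*s + 16 = (s - 4)^2.
Partial fraction decomposition gives [-4/(s - 4)] + [4/(s - 4)^2].
Invert each term: -4/(s - 4) ↔ -4e^(4t); 4/(s - 4)^2 ↔ 4t·e^(4t).

f(t) = 4*t*exp(4*t) - 4*exp(4*t)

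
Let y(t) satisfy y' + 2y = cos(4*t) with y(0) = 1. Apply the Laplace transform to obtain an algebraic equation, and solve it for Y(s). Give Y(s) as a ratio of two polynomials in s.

Apply the Laplace transform to the equation.
Using L{y'} = sY - y(0) = sY - 1, the left side becomes (s + 2)Y - (1).
The right side is L{cos(4*t)} = s/(s^2 + 16).
So (s + 2)Y = s/(s^2 + 16) + (1).
Divide through and combine into a single rational function.

Y(s) = (s^2 + s + 16)/(s^3 + 2*s^2 + 16*s + 32)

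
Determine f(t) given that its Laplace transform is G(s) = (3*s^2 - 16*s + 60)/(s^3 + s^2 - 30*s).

f(t) = exp(5*t) - 2 + 4*exp(-6*t)

Factor the denominator: s^3 + s^2 - 30*s = s*(s - 5)*(s + 6).
Partial fraction decomposition gives [4/(s + 6)] + [1/(s - 5)] + [-2/s].
Invert each term: 4/(s + 6) ↔ 4e^(-6t); 1/(s - 5) ↔ e^(5t); -2/(s - 0) ↔ -2e^(0t).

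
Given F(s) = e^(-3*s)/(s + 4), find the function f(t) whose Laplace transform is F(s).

f(t) = Heaviside(t - 3)*(exp(-4*t + 12))

The factor e^(-3s) signals a time shift by c = 3 (second shifting theorem).
L{e^(-4t)} = 1/(s + 4), so L^-1{1/(s + 4)} = e^(-4*t).
Hence the inverse is u(t - 3) times that function evaluated at t - 3.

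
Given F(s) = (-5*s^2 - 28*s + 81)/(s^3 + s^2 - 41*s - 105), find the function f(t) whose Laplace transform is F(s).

Factor the denominator: s^3 + s^2 - 41*s - 105 = (s - 7)*(s + 3)*(s + 5).
Partial fraction decomposition gives [4/(s + 5)] + [-3/(s - 7)] + [-6/(s + 3)].
Invert each term: 4/(s + 5) ↔ 4e^(-5t); -3/(s - 7) ↔ -3e^(7t); -6/(s + 3) ↔ -6e^(-3t).

f(t) = -3*exp(7*t) - 6*exp(-3*t) + 4*exp(-5*t)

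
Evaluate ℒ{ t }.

L{t} = 1!/s^2 = 1/s^2.

s^(-2)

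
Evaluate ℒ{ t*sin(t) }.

2*s/(s^2 + 1)^2

L{sin(t)} = 1/(s^2 + 1).
Then apply L{t·g(t)} = -d/ds[G(s)] with G(s) = 1/(s^2 + 1):
differentiating 1 time and applying the sign gives 2*s/(s^2 + 1)^2.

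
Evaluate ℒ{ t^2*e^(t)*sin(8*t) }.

16*(3*s^2 - 6*s - 61)/(s^2 - 2*s + 65)^3

L{sin(8t)} = 8/(s^2 + 64).
Multiplying by e^(t) shifts s → s - 1, so L{e^(t)*sin(8*t)} = 8/((s - 1)^2 + 64).
Then apply L{t^2·g(t)} = (-1)^2 d^2/ds^2[H(s)] with H(s) = 8/((s - 1)^2 + 64):
differentiating 2 times and applying the sign gives 16*(3*s^2 - 6*s - 61)/(s^2 - 2*s + 65)^3.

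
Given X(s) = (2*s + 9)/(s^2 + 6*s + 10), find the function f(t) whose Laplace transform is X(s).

f(t) = 3*exp(-3*t)*sin(t) + 2*exp(-3*t)*cos(t)

Complete the square in the denominator: s^2 + 6*s + 10 = (s + 3)^2 + 1^2.
Split the numerator to match: 2*s + 9 = 2·(s + 3) + 3·1.
Invert each term: 2·(s + 3)/((s + 3)^2 + 1) ↔ 2e^(-3t)cos(t); 3·1/((s + 3)^2 + 1) ↔ 3e^(-3t)sin(t).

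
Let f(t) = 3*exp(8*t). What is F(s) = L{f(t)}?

F(s) = 3/(s - 8)

L{3} = 3/s.
By the first shifting theorem, multiplying by e^(8t) replaces s with s - 8.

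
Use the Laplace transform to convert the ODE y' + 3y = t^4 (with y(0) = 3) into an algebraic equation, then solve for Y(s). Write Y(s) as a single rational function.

Y(s) = (3*s^5 + 24)/(s^6 + 3*s^5)

Transform both sides with L{·}.
Using L{y'} = sY - y(0) = sY - 3, the left side becomes (s + 3)Y - (3).
The right side is L{t^4} = 24/s^5.
So (s + 3)Y = 24/s^5 + (3).
Divide through and combine into a single rational function.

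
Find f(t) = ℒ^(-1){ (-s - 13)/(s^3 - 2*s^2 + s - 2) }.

f(t) = -3*exp(2*t) + 5*sin(t) + 3*cos(t)

Factor the denominator: s^3 - 2*s^2 + s - 2 = (s - 2)*(s^2 + 1).
Partial fraction decomposition gives [-3/(s - 2)] + [3*s/(s^2 + 1)] + [5/(s^2 + 1)].
Invert each term: -3/(s - 2) ↔ -3e^(2t); 3·s/(s^2 + 1) ↔ 3cos(t); 5·1/(s^2 + 1) ↔ 5sin(t).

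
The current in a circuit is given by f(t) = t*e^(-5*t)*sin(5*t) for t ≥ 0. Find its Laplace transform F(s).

L{sin(5t)} = 5/(s^2 + 25).
Multiplying by e^(-5t) shifts s → s + 5, so L{e^(-5*t)*sin(5*t)} = 5/((s + 5)^2 + 25).
Then apply L{t·g(t)} = -d/ds[G(s)] with G(s) = 5/((s + 5)^2 + 25):
differentiating 1 time and applying the sign gives 10*(s + 5)/(s^2 + 10*s + 50)^2.

F(s) = 10*(s + 5)/(s^2 + 10*s + 50)^2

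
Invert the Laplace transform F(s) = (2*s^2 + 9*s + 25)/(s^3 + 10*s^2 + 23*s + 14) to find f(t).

Factor the denominator: s^3 + 10*s^2 + 23*s + 14 = (s + 1)*(s + 2)*(s + 7).
Partial fraction decomposition gives [-3/(s + 2)] + [3/(s + 1)] + [2/(s + 7)].
Invert each term: -3/(s + 2) ↔ -3e^(-2t); 3/(s + 1) ↔ 3e^(-t); 2/(s + 7) ↔ 2e^(-7t).

f(t) = 3*exp(-t) - 3*exp(-2*t) + 2*exp(-7*t)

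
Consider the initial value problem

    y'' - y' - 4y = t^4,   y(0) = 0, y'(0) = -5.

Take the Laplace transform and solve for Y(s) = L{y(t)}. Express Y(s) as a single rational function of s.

Y(s) = (-5*s^5 + 24)/(s^7 - s^6 - 4*s^5)

Apply the Laplace transform to the equation.
The derivative rules (L{y''} = s^2 Y - s·y(0) - y'(0) and L{y'} = sY - y(0), with y(0) = 0, y'(0) = -5) turn the left side into (s^2 - s - 4)Y - (-5).
The right side is L{t^4} = 24/s^5.
So (s^2 - s - 4)Y = 24/s^5 + (-5).
Divide through and combine into a single rational function.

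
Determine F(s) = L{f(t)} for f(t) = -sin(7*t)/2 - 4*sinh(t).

By linearity of the Laplace transform, transform each term separately.
(-1/2)·[L{sin(7t)} = 7/(s^2 + 49)]; (-4)·[L{sinh(t)} = 1/(s^2 - 1)].

F(s) = -7/(2*(s^2 + 49)) - 4/(s^2 - 1)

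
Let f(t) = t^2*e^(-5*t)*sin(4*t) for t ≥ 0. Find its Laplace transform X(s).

X(s) = 8*(3*s^2 + 30*s + 59)/(s^2 + 10*s + 41)^3

L{sin(4t)} = 4/(s^2 + 16).
Multiplying by e^(-5t) shifts s → s + 5, so L{e^(-5*t)*sin(4*t)} = 4/((s + 5)^2 + 16).
Then apply L{t^2·g(t)} = (-1)^2 d^2/ds^2[G(s)] with G(s) = 4/((s + 5)^2 + 16):
differentiating 2 times and applying the sign gives 8*(3*s^2 + 30*s + 59)/(s^2 + 10*s + 41)^3.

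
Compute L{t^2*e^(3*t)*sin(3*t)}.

L{sin(3t)} = 3/(s^2 + 9).
Multiplying by e^(3t) shifts s → s - 3, so L{e^(3*t)*sin(3*t)} = 3/((s - 3)^2 + 9).
Then apply L{t^2·g(t)} = (-1)^2 d^2/ds^2[G(s)] with G(s) = 3/((s - 3)^2 + 9):
differentiating 2 times and applying the sign gives 18*(s^2 - 6*s + 6)/(s^2 - 6*s + 18)^3.

18*(s^2 - 6*s + 6)/(s^2 - 6*s + 18)^3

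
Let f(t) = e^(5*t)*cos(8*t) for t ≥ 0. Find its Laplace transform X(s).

X(s) = (s - 5)/((s - 5)^2 + 64)

L{cos(8t)} = s/(s^2 + 64).
By the first shifting theorem, multiplying by e^(5t) replaces s with s - 5.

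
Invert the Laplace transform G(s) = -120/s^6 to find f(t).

f(t) = -t^5

Since L{t^5} = 5!/s^6 = 120/s^6, the inverse is t^5, scaled by -1.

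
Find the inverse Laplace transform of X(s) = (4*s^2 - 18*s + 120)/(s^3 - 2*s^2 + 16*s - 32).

Factor the denominator: s^3 - 2*s^2 + 16*s - 32 = (s - 2)*(s^2 + 16).
Partial fraction decomposition gives [5/(s - 2)] + [-s/(s^2 + 16)] + [-20/(s^2 + 16)].
Invert each term: 5/(s - 2) ↔ 5e^(2t); -1·s/(s^2 + 16) ↔ -cos(4t); -5·4/(s^2 + 16) ↔ -5sin(4t).

5*exp(2*t) - 5*sin(4*t) - cos(4*t)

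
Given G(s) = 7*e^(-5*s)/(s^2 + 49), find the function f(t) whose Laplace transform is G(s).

The factor e^(-5s) signals a time shift by c = 5 (second shifting theorem).
L{sin(7t)} = 7/(s^2 + 49), so L^-1{7/(s^2 + 49)} = sin(7*t).
Hence the inverse is u(t - 5) times that function evaluated at t - 5.

f(t) = Heaviside(t - 5)*(sin(7*t - 35))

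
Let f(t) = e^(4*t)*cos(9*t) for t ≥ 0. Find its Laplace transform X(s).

L{cos(9t)} = s/(s^2 + 81).
By the first shifting theorem, multiplying by e^(4t) replaces s with s - 4.

X(s) = (s - 4)/((s - 4)^2 + 81)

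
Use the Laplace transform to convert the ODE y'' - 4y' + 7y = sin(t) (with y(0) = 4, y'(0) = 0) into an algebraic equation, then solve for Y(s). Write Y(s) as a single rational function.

Apply the Laplace transform to the equation.
Using L{y''} = s^2 Y - s·y(0) - y'(0) and L{y'} = sY - y(0), with y(0) = 4, y'(0) = 0, the left side becomes (s^2 - 4*s + 7)Y - (4*s - 16).
The right side is L{sin(t)} = 1/(s^2 + 1).
So (s^2 - 4*s + 7)Y = 1/(s^2 + 1) + (4*s - 16).
Solve for Y(s) and write it as one ratio of polynomials.

Y(s) = (4*s^3 - 16*s^2 + 4*s - 15)/(s^4 - 4*s^3 + 8*s^2 - 4*s + 7)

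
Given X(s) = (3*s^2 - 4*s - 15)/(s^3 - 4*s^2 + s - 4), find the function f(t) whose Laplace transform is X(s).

Factor the denominator: s^3 - 4*s^2 + s - 4 = (s - 4)*(s^2 + 1).
Partial fraction decomposition gives [1/(s - 4)] + [2*s/(s^2 + 1)] + [4/(s^2 + 1)].
Invert each term: 1/(s - 4) ↔ e^(4t); 2·s/(s^2 + 1) ↔ 2cos(t); 4·1/(s^2 + 1) ↔ 4sin(t).

f(t) = exp(4*t) + 4*sin(t) + 2*cos(t)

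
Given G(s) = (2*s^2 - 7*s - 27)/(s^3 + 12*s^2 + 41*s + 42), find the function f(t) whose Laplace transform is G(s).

Factor the denominator: s^3 + 12*s^2 + 41*s + 42 = (s + 2)*(s + 3)*(s + 7).
Partial fraction decomposition gives [-1/(s + 2)] + [6/(s + 7)] + [-3/(s + 3)].
Invert each term: -1/(s + 2) ↔ -e^(-2t); 6/(s + 7) ↔ 6e^(-7t); -3/(s + 3) ↔ -3e^(-3t).

f(t) = -exp(-2*t) - 3*exp(-3*t) + 6*exp(-7*t)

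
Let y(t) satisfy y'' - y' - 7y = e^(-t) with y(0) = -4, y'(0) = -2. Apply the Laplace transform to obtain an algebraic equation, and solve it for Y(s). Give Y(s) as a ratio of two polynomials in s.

Y(s) = (-4*s^2 - 2*s + 3)/(s^3 - 8*s - 7)

Transform both sides with L{·}.
The derivative rules (L{y''} = s^2 Y - s·y(0) - y'(0) and L{y'} = sY - y(0), with y(0) = -4, y'(0) = -2) turn the left side into (s^2 - s - 7)Y - (-4*s + 2).
The right side is L{e^(-t)} = 1/(s + 1).
So (s^2 - s - 7)Y = 1/(s + 1) + (-4*s + 2).
Isolate Y and clear denominators.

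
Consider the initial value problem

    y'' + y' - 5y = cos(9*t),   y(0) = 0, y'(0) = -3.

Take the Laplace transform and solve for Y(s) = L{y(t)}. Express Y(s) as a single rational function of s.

Y(s) = (-3*s^2 + s - 243)/(s^4 + s^3 + 76*s^2 + 81*s - 405)

Take the Laplace transform of both sides.
The derivative rules (L{y''} = s^2 Y - s·y(0) - y'(0) and L{y'} = sY - y(0), with y(0) = 0, y'(0) = -3) turn the left side into (s^2 + s - 5)Y - (-3).
The right side is L{cos(9*t)} = s/(s^2 + 81).
So (s^2 + s - 5)Y = s/(s^2 + 81) + (-3).
Solve for Y(s) and write it as one ratio of polynomials.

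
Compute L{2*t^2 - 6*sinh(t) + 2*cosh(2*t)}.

2*s/(s^2 - 4) - 6/(s^2 - 1) + 4/s^3

Apply the Laplace transform termwise.
(2)·[L{cosh(2t)} = s/(s^2 - 4)]; (2)·[L{t^2} = 2!/s^3 = 2/s^3]; (-6)·[L{sinh(t)} = 1/(s^2 - 1)].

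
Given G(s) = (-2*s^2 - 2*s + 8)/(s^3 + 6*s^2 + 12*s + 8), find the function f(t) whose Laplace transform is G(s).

f(t) = 2*t^2*exp(-2*t) + 6*t*exp(-2*t) - 2*exp(-2*t)

Factor the denominator: s^3 + 6*s^2 + 12*s + 8 = (s + 2)^3.
Partial fraction decomposition gives [-2/(s + 2)] + [6/(s + 2)^2] + [4/(s + 2)^3].
Invert each term: -2/(s + 2) ↔ -2e^(-2t); 6/(s + 2)^2 ↔ 6t·e^(-2t); 4/(s + 2)^3 ↔ (2)t^2·e^(-2t).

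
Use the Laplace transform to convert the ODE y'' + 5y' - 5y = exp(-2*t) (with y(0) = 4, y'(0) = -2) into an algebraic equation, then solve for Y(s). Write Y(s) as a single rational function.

Y(s) = (4*s^2 + 26*s + 37)/(s^3 + 7*s^2 + 5*s - 10)

Laplace-transform each side.
Using L{y''} = s^2 Y - s·y(0) - y'(0) and L{y'} = sY - y(0), with y(0) = 4, y'(0) = -2, the left side becomes (s^2 + 5*s - 5)Y - (4*s + 18).
The right side is L{exp(-2*t)} = 1/(s + 2).
So (s^2 + 5*s - 5)Y = 1/(s + 2) + (4*s + 18).
Solve for Y(s) and write it as one ratio of polynomials.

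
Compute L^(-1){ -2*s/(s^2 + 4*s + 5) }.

4*exp(-2*t)*sin(t) - 2*exp(-2*t)*cos(t)

Complete the square in the denominator: s^2 + 4*s + 5 = (s + 2)^2 + 1^2.
Split the numerator to match: -2*s = -2·(s + 2) + 4·1.
Invert each term: -2·(s + 2)/((s + 2)^2 + 1) ↔ -2e^(-2t)cos(t); 4·1/((s + 2)^2 + 1) ↔ 4e^(-2t)sin(t).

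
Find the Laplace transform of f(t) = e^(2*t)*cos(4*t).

L{cos(4t)} = s/(s^2 + 16).
By the first shifting theorem, multiplying by e^(2t) replaces s with s - 2.

(s - 2)/((s - 2)^2 + 16)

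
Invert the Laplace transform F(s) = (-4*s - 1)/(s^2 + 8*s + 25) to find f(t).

Complete the square in the denominator: s^2 + 8*s + 25 = (s + 4)^2 + 3^2.
Split the numerator to match: -4*s - 1 = -4·(s + 4) + 5·3.
Invert each term: -4·(s + 4)/((s + 4)^2 + 9) ↔ -4e^(-4t)cos(3t); 5·3/((s + 4)^2 + 9) ↔ 5e^(-4t)sin(3t).

f(t) = 5*exp(-4*t)*sin(3*t) - 4*exp(-4*t)*cos(3*t)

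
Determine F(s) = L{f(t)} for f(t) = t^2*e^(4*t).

F(s) = 2/(s - 4)^3

L{e^(4t)} = 1/(s - 4).
Then apply L{t^2·g(t)} = (-1)^2 d^2/ds^2[G(s)] with G(s) = 1/(s - 4):
differentiating 2 times and applying the sign gives 2/(s - 4)^3.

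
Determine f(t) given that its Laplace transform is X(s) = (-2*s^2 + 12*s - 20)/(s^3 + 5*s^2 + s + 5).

f(t) = -3*sin(t) + 3*cos(t) - 5*exp(-5*t)

Factor the denominator: s^3 + 5*s^2 + s + 5 = (s + 5)*(s^2 + 1).
Partial fraction decomposition gives [-5/(s + 5)] + [3*s/(s^2 + 1)] + [-3/(s^2 + 1)].
Invert each term: -5/(s + 5) ↔ -5e^(-5t); 3·s/(s^2 + 1) ↔ 3cos(t); -3·1/(s^2 + 1) ↔ -3sin(t).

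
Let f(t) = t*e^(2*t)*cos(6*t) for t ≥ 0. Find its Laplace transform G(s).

G(s) = (s - 8)*(s + 4)/(s^2 - 4*s + 40)^2

L{cos(6t)} = s/(s^2 + 36).
Multiplying by e^(2t) shifts s → s - 2, so L{e^(2*t)*cos(6*t)} = (s - 2)/((s - 2)^2 + 36).
Then apply L{t·g(t)} = -d/ds[H(s)] with H(s) = (s - 2)/((s - 2)^2 + 36):
differentiating 1 time and applying the sign gives (s - 8)*(s + 4)/(s^2 - 4*s + 40)^2.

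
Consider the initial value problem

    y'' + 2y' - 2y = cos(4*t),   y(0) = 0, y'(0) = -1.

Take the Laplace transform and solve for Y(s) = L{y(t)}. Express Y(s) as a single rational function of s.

Y(s) = (-s^2 + s - 16)/(s^4 + 2*s^3 + 14*s^2 + 32*s - 32)

Take the Laplace transform of both sides.
Using L{y''} = s^2 Y - s·y(0) - y'(0) and L{y'} = sY - y(0), with y(0) = 0, y'(0) = -1, the left side becomes (s^2 + 2*s - 2)Y - (-1).
The right side is L{cos(4*t)} = s/(s^2 + 16).
So (s^2 + 2*s - 2)Y = s/(s^2 + 16) + (-1).
Isolate Y and clear denominators.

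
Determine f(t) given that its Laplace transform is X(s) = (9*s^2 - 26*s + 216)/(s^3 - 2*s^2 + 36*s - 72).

Factor the denominator: s^3 - 2*s^2 + 36*s - 72 = (s - 2)*(s^2 + 36).
Partial fraction decomposition gives [5/(s - 2)] + [4*s/(s^2 + 36)] + [-18/(s^2 + 36)].
Invert each term: 5/(s - 2) ↔ 5e^(2t); 4·s/(s^2 + 36) ↔ 4cos(6t); -3·6/(s^2 + 36) ↔ -3sin(6t).

f(t) = 5*exp(2*t) - 3*sin(6*t) + 4*cos(6*t)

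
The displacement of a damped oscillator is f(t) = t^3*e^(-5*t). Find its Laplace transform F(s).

F(s) = 6/(s + 5)^4

L{t^3} = 3!/s^4 = 6/s^4.
By the first shifting theorem, multiplying by e^(-5t) replaces s with s + 5.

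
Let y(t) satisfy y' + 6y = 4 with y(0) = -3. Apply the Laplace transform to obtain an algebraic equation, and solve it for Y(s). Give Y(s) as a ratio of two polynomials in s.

Laplace-transform each side.
Using L{y'} = sY - y(0) = sY - (-3), the left side becomes (s + 6)Y - (-3).
The right side is L{4} = 4/s.
So (s + 6)Y = 4/s + (-3).
Isolate Y and clear denominators.

Y(s) = (-3*s + 4)/(s^2 + 6*s)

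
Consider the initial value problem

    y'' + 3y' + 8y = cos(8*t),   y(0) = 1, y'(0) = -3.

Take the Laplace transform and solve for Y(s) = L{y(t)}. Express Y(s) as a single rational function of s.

Y(s) = (s^3 + 65*s)/(s^4 + 3*s^3 + 72*s^2 + 192*s + 512)

Apply the Laplace transform to the equation.
Using L{y''} = s^2 Y - s·y(0) - y'(0) and L{y'} = sY - y(0), with y(0) = 1, y'(0) = -3, the left side becomes (s^2 + 3*s + 8)Y - (s).
The right side is L{cos(8*t)} = s/(s^2 + 64).
So (s^2 + 3*s + 8)Y = s/(s^2 + 64) + (s).
Solve for Y(s) and write it as one ratio of polynomials.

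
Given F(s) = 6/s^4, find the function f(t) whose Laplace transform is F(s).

f(t) = t^3

Since L{t^3} = 3!/s^4 = 6/s^4, the inverse is t^3.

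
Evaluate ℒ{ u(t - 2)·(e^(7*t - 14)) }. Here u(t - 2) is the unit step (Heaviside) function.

By the second shifting theorem, L{u(t - c)·g(t - c)} = e^(-cs)·H(s) with c = 2 and H(s) = L{g(t)}.
L{e^(7t)} = 1/(s - 7).

exp(-2*s)/(s - 7)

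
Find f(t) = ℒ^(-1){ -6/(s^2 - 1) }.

f(t) = -6*sinh(t)

Since L{sinh(t)} = 1/(s^2 - 1), the inverse is sinh(t), scaled by -6.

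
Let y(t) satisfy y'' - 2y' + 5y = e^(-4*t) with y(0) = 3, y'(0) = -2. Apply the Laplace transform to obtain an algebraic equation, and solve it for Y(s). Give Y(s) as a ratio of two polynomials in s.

Y(s) = (3*s^2 + 4*s - 31)/(s^3 + 2*s^2 - 3*s + 20)

Take the Laplace transform of both sides.
The derivative rules (L{y''} = s^2 Y - s·y(0) - y'(0) and L{y'} = sY - y(0), with y(0) = 3, y'(0) = -2) turn the left side into (s^2 - 2*s + 5)Y - (3*s - 8).
The right side is L{e^(-4*t)} = 1/(s + 4).
So (s^2 - 2*s + 5)Y = 1/(s + 4) + (3*s - 8).
Solve for Y(s) and write it as one ratio of polynomials.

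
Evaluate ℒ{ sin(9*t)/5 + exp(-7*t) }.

9/(5*(s^2 + 81)) + 1/(s + 7)

By linearity of the Laplace transform, transform each term separately.
(1/5)·[L{sin(9t)} = 9/(s^2 + 81)]; L{e^(-7t)} = 1/(s + 7).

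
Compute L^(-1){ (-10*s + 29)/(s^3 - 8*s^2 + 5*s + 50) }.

Factor the denominator: s^3 - 8*s^2 + 5*s + 50 = (s - 5)^2*(s + 2).
Partial fraction decomposition gives [-1/(s - 5)] + [-3/(s - 5)^2] + [1/(s + 2)].
Invert each term: -1/(s - 5) ↔ -e^(5t); -3/(s - 5)^2 ↔ -3t·e^(5t); 1/(s + 2) ↔ e^(-2t).

-3*t*exp(5*t) - exp(5*t) + exp(-2*t)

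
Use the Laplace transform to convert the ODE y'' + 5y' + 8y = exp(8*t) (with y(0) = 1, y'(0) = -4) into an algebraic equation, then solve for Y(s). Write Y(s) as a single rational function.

Y(s) = (s^2 - 7*s - 7)/(s^3 - 3*s^2 - 32*s - 64)

Laplace-transform each side.
Using L{y''} = s^2 Y - s·y(0) - y'(0) and L{y'} = sY - y(0), with y(0) = 1, y'(0) = -4, the left side becomes (s^2 + 5*s + 8)Y - (s + 1).
The right side is L{exp(8*t)} = 1/(s - 8).
So (s^2 + 5*s + 8)Y = 1/(s - 8) + (s + 1).
Solve for Y(s) and write it as one ratio of polynomials.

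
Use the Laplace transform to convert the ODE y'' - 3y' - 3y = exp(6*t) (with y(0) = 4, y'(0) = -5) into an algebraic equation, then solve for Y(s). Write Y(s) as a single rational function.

Apply the Laplace transform to the equation.
The derivative rules (L{y''} = s^2 Y - s·y(0) - y'(0) and L{y'} = sY - y(0), with y(0) = 4, y'(0) = -5) turn the left side into (s^2 - 3*s - 3)Y - (4*s - 17).
The right side is L{exp(6*t)} = 1/(s - 6).
So (s^2 - 3*s - 3)Y = 1/(s - 6) + (4*s - 17).
Solve for Y(s) and write it as one ratio of polynomials.

Y(s) = (4*s^2 - 41*s + 103)/(s^3 - 9*s^2 + 15*s + 18)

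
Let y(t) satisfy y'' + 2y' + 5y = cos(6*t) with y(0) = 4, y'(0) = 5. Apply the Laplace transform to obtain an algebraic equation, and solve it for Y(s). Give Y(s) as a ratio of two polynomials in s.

Take the Laplace transform of both sides.
Using L{y''} = s^2 Y - s·y(0) - y'(0) and L{y'} = sY - y(0), with y(0) = 4, y'(0) = 5, the left side becomes (s^2 + 2*s + 5)Y - (4*s + 13).
The right side is L{cos(6*t)} = s/(s^2 + 36).
So (s^2 + 2*s + 5)Y = s/(s^2 + 36) + (4*s + 13).
Divide through and combine into a single rational function.

Y(s) = (4*s^3 + 13*s^2 + 145*s + 468)/(s^4 + 2*s^3 + 41*s^2 + 72*s + 180)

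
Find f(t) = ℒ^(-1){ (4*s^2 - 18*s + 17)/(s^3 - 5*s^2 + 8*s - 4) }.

f(t) = -3*t*exp(2*t) + exp(2*t) + 3*exp(t)

Factor the denominator: s^3 - 5*s^2 + 8*s - 4 = (s - 2)^2*(s - 1).
Partial fraction decomposition gives [1/(s - 2)] + [-3/(s - 2)^2] + [3/(s - 1)].
Invert each term: 1/(s - 2) ↔ e^(2t); -3/(s - 2)^2 ↔ -3t·e^(2t); 3/(s - 1) ↔ 3e^(t).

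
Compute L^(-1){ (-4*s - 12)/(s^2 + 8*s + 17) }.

Complete the square in the denominator: s^2 + 8*s + 17 = (s + 4)^2 + 1^2.
Split the numerator to match: -4*s - 12 = -4·(s + 4) + 4·1.
Invert each term: -4·(s + 4)/((s + 4)^2 + 1) ↔ -4e^(-4t)cos(t); 4·1/((s + 4)^2 + 1) ↔ 4e^(-4t)sin(t).

4*exp(-4*t)*sin(t) - 4*exp(-4*t)*cos(t)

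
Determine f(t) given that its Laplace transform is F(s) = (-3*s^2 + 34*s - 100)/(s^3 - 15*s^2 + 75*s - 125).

f(t) = -5*t^2*exp(5*t)/2 + 4*t*exp(5*t) - 3*exp(5*t)

Factor the denominator: s^3 - 15*s^2 + 75*s - 125 = (s - 5)^3.
Partial fraction decomposition gives [-3/(s - 5)] + [4/(s - 5)^2] + [-5/(s - 5)^3].
Invert each term: -3/(s - 5) ↔ -3e^(5t); 4/(s - 5)^2 ↔ 4t·e^(5t); -5/(s - 5)^3 ↔ (-5/2)t^2·e^(5t).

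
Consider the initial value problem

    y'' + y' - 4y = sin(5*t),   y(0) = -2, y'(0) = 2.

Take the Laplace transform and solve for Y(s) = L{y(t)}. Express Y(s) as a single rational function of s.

Y(s) = (-2*s^3 - 50*s + 5)/(s^4 + s^3 + 21*s^2 + 25*s - 100)

Apply the Laplace transform to the equation.
Using L{y''} = s^2 Y - s·y(0) - y'(0) and L{y'} = sY - y(0), with y(0) = -2, y'(0) = 2, the left side becomes (s^2 + s - 4)Y - (-2*s).
The right side is L{sin(5*t)} = 5/(s^2 + 25).
So (s^2 + s - 4)Y = 5/(s^2 + 25) + (-2*s).
Divide through and combine into a single rational function.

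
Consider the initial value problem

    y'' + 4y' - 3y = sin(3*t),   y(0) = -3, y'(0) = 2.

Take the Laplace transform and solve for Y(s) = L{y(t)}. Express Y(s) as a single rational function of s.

Transform both sides with L{·}.
The derivative rules (L{y''} = s^2 Y - s·y(0) - y'(0) and L{y'} = sY - y(0), with y(0) = -3, y'(0) = 2) turn the left side into (s^2 + 4*s - 3)Y - (-3*s - 10).
The right side is L{sin(3*t)} = 3/(s^2 + 9).
So (s^2 + 4*s - 3)Y = 3/(s^2 + 9) + (-3*s - 10).
Isolate Y and clear denominators.

Y(s) = (-3*s^3 - 10*s^2 - 27*s - 87)/(s^4 + 4*s^3 + 6*s^2 + 36*s - 27)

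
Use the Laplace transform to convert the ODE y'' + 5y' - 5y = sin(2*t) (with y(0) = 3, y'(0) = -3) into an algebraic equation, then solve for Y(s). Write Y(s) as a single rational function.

Y(s) = (3*s^3 + 12*s^2 + 12*s + 50)/(s^4 + 5*s^3 - s^2 + 20*s - 20)

Apply the Laplace transform to the equation.
With L{y''} = s^2 Y - s·y(0) - y'(0) and L{y'} = sY - y(0), with y(0) = 3, y'(0) = -3: the LHS transforms to (s^2 + 5*s - 5)Y - (3*s + 12).
The right side is L{sin(2*t)} = 2/(s^2 + 4).
So (s^2 + 5*s - 5)Y = 2/(s^2 + 4) + (3*s + 12).
Solve for Y(s) and write it as one ratio of polynomials.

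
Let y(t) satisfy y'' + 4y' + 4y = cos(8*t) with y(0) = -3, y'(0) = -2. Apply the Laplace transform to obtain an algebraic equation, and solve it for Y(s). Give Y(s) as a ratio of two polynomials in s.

Y(s) = (-3*s^3 - 14*s^2 - 191*s - 896)/(s^4 + 4*s^3 + 68*s^2 + 256*s + 256)

Transform both sides with L{·}.
With L{y''} = s^2 Y - s·y(0) - y'(0) and L{y'} = sY - y(0), with y(0) = -3, y'(0) = -2: the LHS transforms to (s^2 + 4*s + 4)Y - (-3*s - 14).
The right side is L{cos(8*t)} = s/(s^2 + 64).
So (s^2 + 4*s + 4)Y = s/(s^2 + 64) + (-3*s - 14).
Solve for Y(s) and write it as one ratio of polynomials.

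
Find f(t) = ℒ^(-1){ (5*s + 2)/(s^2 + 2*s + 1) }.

f(t) = -3*t*exp(-t) + 5*exp(-t)

Factor the denominator: s^2 + 2*s + 1 = (s + 1)^2.
Partial fraction decomposition gives [5/(s + 1)] + [-3/(s + 1)^2].
Invert each term: 5/(s + 1) ↔ 5e^(-t); -3/(s + 1)^2 ↔ -3t·e^(-t).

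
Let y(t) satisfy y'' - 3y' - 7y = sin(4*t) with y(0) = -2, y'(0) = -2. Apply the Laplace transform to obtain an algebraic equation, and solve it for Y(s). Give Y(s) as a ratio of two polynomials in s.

Laplace-transform each side.
With L{y''} = s^2 Y - s·y(0) - y'(0) and L{y'} = sY - y(0), with y(0) = -2, y'(0) = -2: the LHS transforms to (s^2 - 3*s - 7)Y - (-2*s + 4).
The right side is L{sin(4*t)} = 4/(s^2 + 16).
So (s^2 - 3*s - 7)Y = 4/(s^2 + 16) + (-2*s + 4).
Divide through and combine into a single rational function.

Y(s) = (-2*s^3 + 4*s^2 - 32*s + 68)/(s^4 - 3*s^3 + 9*s^2 - 48*s - 112)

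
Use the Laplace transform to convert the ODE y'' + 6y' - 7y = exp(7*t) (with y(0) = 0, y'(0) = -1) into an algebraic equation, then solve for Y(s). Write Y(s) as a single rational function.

Take the Laplace transform of both sides.
With L{y''} = s^2 Y - s·y(0) - y'(0) and L{y'} = sY - y(0), with y(0) = 0, y'(0) = -1: the LHS transforms to (s^2 + 6*s - 7)Y - (-1).
The right side is L{exp(7*t)} = 1/(s - 7).
So (s^2 + 6*s - 7)Y = 1/(s - 7) + (-1).
Solve for Y(s) and write it as one ratio of polynomials.

Y(s) = (-s + 8)/(s^3 - s^2 - 49*s + 49)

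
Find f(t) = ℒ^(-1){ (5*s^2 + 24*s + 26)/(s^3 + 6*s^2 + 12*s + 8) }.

f(t) = -t^2*exp(-2*t) + 4*t*exp(-2*t) + 5*exp(-2*t)

Factor the denominator: s^3 + 6*s^2 + 12*s + 8 = (s + 2)^3.
Partial fraction decomposition gives [5/(s + 2)] + [4/(s + 2)^2] + [-2/(s + 2)^3].
Invert each term: 5/(s + 2) ↔ 5e^(-2t); 4/(s + 2)^2 ↔ 4t·e^(-2t); -2/(s + 2)^3 ↔ (-1)t^2·e^(-2t).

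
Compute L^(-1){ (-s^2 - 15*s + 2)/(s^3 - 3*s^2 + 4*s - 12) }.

Factor the denominator: s^3 - 3*s^2 + 4*s - 12 = (s - 3)*(s^2 + 4).
Partial fraction decomposition gives [-4/(s - 3)] + [3*s/(s^2 + 4)] + [-6/(s^2 + 4)].
Invert each term: -4/(s - 3) ↔ -4e^(3t); 3·s/(s^2 + 4) ↔ 3cos(2t); -3·2/(s^2 + 4) ↔ -3sin(2t).

-4*exp(3*t) - 3*sin(2*t) + 3*cos(2*t)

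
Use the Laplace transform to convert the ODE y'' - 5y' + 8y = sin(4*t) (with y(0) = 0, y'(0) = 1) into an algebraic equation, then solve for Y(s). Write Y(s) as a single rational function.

Y(s) = (s^2 + 20)/(s^4 - 5*s^3 + 24*s^2 - 80*s + 128)

Transform both sides with L{·}.
With L{y''} = s^2 Y - s·y(0) - y'(0) and L{y'} = sY - y(0), with y(0) = 0, y'(0) = 1: the LHS transforms to (s^2 - 5*s + 8)Y - (1).
The right side is L{sin(4*t)} = 4/(s^2 + 16).
So (s^2 - 5*s + 8)Y = 4/(s^2 + 16) + (1).
Isolate Y and clear denominators.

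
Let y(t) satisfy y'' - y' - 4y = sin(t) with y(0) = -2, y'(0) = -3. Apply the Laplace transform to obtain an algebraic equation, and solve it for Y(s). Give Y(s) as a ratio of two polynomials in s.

Y(s) = (-2*s^3 - s^2 - 2*s)/(s^4 - s^3 - 3*s^2 - s - 4)

Apply the Laplace transform to the equation.
With L{y''} = s^2 Y - s·y(0) - y'(0) and L{y'} = sY - y(0), with y(0) = -2, y'(0) = -3: the LHS transforms to (s^2 - s - 4)Y - (-2*s - 1).
The right side is L{sin(t)} = 1/(s^2 + 1).
So (s^2 - s - 4)Y = 1/(s^2 + 1) + (-2*s - 1).
Solve for Y(s) and write it as one ratio of polynomials.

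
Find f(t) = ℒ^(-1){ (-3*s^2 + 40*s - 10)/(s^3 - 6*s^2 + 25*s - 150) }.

Factor the denominator: s^3 - 6*s^2 + 25*s - 150 = (s - 6)*(s^2 + 25).
Partial fraction decomposition gives [2/(s - 6)] + [-5*s/(s^2 + 25)] + [10/(s^2 + 25)].
Invert each term: 2/(s - 6) ↔ 2e^(6t); -5·s/(s^2 + 25) ↔ -5cos(5t); 2·5/(s^2 + 25) ↔ 2sin(5t).

f(t) = 2*exp(6*t) + 2*sin(5*t) - 5*cos(5*t)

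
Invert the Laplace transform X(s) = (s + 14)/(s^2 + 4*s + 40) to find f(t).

Complete the square in the denominator: s^2 + 4*s + 40 = (s + 2)^2 + 6^2.
Split the numerator to match: s + 14 = 1·(s + 2) + 2·6.
Invert each term: 1·(s + 2)/((s + 2)^2 + 36) ↔ e^(-2t)cos(6t); 2·6/((s + 2)^2 + 36) ↔ 2e^(-2t)sin(6t).

f(t) = 2*exp(-2*t)*sin(6*t) + exp(-2*t)*cos(6*t)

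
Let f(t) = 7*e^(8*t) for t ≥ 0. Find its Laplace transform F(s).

L{7} = 7/s.
By the first shifting theorem, multiplying by e^(8t) replaces s with s - 8.

F(s) = 7/(s - 8)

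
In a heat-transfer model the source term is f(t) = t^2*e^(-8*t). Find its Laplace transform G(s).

G(s) = 2/(s + 8)^3

L{e^(-8t)} = 1/(s + 8).
Then apply L{t^2·g(t)} = (-1)^2 d^2/ds^2[H(s)] with H(s) = 1/(s + 8):
differentiating 2 times and applying the sign gives 2/(s + 8)^3.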